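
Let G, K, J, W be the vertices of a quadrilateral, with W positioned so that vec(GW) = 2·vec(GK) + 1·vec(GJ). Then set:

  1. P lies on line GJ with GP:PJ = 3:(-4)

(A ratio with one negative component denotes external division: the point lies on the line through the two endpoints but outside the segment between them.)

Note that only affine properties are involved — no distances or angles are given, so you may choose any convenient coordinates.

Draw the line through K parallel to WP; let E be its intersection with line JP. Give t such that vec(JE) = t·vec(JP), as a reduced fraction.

t = 3/4

Assign G = (0, 0), K = (1, 0), J = (0, 1), W = (2, 1) — the answer is frame-independent, so this choice is without loss of generality.
1. P lies on line GJ with GP:PJ = 3:(-4) ⇒ P = (0, -3)
through K parallel to WP: direction (-2, -4); meets JP at E = (0, -2)
E = J + t·(P−J) with t = 3/4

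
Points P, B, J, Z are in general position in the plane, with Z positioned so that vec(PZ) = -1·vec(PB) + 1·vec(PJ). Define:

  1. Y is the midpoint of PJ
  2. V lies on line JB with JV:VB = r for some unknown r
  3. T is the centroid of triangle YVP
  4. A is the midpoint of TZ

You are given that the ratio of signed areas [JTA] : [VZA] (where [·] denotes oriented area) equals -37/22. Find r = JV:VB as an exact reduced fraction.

Assign P = (0, 0), B = (1, 0), J = (0, 1), Z = (-1, 1) — the answer is frame-independent, so this choice is without loss of generality.
1. Y is the midpoint of PJ ⇒ Y = (0, 1/2)
2. With JV:VB = r, write λ = r/(r+1) so V = J + λ·(B−J); V is affine-linear in λ
3. T is the centroid of triangle YVP ⇒ T is an affine combination of earlier points and hence also affine-linear in λ
4. A is the midpoint of TZ ⇒ A is an affine combination of earlier points and hence also affine-linear in λ
Every point depending on V is an affine combination of V and λ-independent points, so each such coordinate is linear in λ; the λ² term in each signed area is a multiple of (B−J)×(B−J) = 0, so 2·[JTA] and 2·[VZA] are each linear in λ. Evaluating at λ=0 and λ=1:
  2·[JTA] = -1/6·λ − 1/4,   2·[VZA] = -1/12·λ + 1/4
So [JTA]:[VZA] = (-1/6·λ − 1/4) / (-1/12·λ + 1/4). Setting this equal to -37/22:
  -1/6·λ − 1/4 = -37/22·(-1/12·λ + 1/4)  ⇒  λ = 5/9
Then r = λ/(1−λ) = (5/9)/(4/9) = 5/4. Check: with r = 5/4, V = (5/9, 4/9) and [JTA]:[VZA] = -37/22 as required.

r = 5/4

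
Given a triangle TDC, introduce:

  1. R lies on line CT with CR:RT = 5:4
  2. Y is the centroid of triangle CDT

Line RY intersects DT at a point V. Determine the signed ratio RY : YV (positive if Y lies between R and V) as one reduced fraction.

RY:YV = 1/3

Work in coordinates with T = (0, 0), D = (1, 0), C = (0, 1).
1. R lies on line CT with CR:RT = 5:4 ⇒ R = (0, 4/9)
2. Y is the centroid of triangle CDT ⇒ Y = (1/3, 1/3)
line RY meets DT at V = (4/3, 0)
Y = R + t·(V−R) with t = 1/4, so RY:YV = 1/4:3/4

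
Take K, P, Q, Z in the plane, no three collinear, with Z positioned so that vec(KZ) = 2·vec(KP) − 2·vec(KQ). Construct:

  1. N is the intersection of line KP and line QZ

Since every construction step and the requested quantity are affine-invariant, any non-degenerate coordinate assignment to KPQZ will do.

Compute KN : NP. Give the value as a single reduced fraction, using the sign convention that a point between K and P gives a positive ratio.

Work in coordinates with K = (0, 0), P = (1, 0), Q = (0, 1), Z = (2, -2).
1. N is the intersection of line KP and line QZ ⇒ N = (2/3, 0)
N = K + t·(P−K) with t = 2/3, so KN:NP = t:(1−t) = 2/3:1/3

KN:NP = 2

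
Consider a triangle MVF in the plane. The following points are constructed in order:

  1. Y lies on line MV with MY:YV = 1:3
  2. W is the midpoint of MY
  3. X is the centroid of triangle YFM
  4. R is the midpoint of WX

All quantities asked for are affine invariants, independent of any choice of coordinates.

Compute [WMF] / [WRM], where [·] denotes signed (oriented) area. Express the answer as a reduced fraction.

[WMF]:[WRM] = -6

Assign M = (0, 0), V = (1, 0), F = (0, 1) — the answer is frame-independent, so this choice is without loss of generality.
1. Y lies on line MV with MY:YV = 1:3 ⇒ Y = (1/4, 0)
2. W is the midpoint of MY ⇒ W = (1/8, 0)
3. X is the centroid of triangle YFM ⇒ X = (1/12, 1/3)
4. R is the midpoint of WX ⇒ R = (5/48, 1/6)
2·[WMF] = -1/8, 2·[WRM] = 1/48
[WMF]:[WRM] = -1/8:1/48 = -6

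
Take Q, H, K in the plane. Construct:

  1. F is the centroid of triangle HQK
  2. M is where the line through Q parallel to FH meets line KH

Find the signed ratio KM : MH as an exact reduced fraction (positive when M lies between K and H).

Choose coordinates Q = (0, 0), H = (1, 0), K = (0, 1).
1. F is the centroid of triangle HQK ⇒ F = (1/3, 1/3)
2. M is where the line through Q parallel to FH meets line KH ⇒ M = (2, -1)
M = K + t·(H−K) with t = 2, so KM:MH = t:(1−t) = 2:-1

KM:MH = -2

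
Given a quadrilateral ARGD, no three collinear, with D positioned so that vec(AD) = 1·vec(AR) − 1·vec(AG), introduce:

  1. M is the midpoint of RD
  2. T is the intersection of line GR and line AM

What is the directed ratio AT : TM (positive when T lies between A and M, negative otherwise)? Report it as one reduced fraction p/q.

Set A = (0, 0), R = (1, 0), G = (0, 1), D = (1, -1); any affine frame gives the same invariant.
1. M is the midpoint of RD ⇒ M = (1, -1/2)
2. T is the intersection of line GR and line AM ⇒ T = (2, -1)
T = A + t·(M−A) with t = 2, so AT:TM = t:(1−t) = 2:-1

AT:TM = -2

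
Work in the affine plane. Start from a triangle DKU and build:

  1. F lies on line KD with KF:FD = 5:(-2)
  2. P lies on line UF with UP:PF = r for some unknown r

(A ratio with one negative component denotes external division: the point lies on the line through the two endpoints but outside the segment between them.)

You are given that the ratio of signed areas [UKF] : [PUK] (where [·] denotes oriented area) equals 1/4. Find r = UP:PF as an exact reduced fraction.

r = -4/3

Choose coordinates D = (0, 0), K = (1, 0), U = (0, 1).
1. F lies on line KD with KF:FD = 5:(-2) ⇒ F = (-2/3, 0)
2. With UP:PF = r, write λ = r/(r+1) so P = U + λ·(F−U); P is affine-linear in λ
Every point depending on P is an affine combination of P and λ-independent points, so each such coordinate is linear in λ; the λ² term in each signed area is a multiple of (F−U)×(F−U) = 0, so 2·[UKF] and 2·[PUK] are each linear in λ. Evaluating at λ=0 and λ=1:
  2·[UKF] = -5/3,   2·[PUK] = -5/3·λ
So [UKF]:[PUK] = (-5/3) / (-5/3·λ). Setting this equal to 1/4:
  -5/3 = 1/4·(-5/3·λ)  ⇒  λ = 4
Then r = λ/(1−λ) = (4)/(-3) = -4/3. Check: with r = -4/3, P = (-8/3, -3) and [UKF]:[PUK] = 1/4 as required.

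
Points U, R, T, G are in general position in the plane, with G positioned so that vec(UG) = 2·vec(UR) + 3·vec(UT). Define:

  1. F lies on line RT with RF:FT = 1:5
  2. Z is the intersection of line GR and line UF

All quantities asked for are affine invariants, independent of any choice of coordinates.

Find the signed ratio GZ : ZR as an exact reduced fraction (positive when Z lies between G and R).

GZ:ZR = 13

Choose coordinates U = (0, 0), R = (1, 0), T = (0, 1), G = (2, 3).
1. F lies on line RT with RF:FT = 1:5 ⇒ F = (5/6, 1/6)
2. Z is the intersection of line GR and line UF ⇒ Z = (15/14, 3/14)
Z = G + t·(R−G) with t = 13/14, so GZ:ZR = t:(1−t) = 13/14:1/14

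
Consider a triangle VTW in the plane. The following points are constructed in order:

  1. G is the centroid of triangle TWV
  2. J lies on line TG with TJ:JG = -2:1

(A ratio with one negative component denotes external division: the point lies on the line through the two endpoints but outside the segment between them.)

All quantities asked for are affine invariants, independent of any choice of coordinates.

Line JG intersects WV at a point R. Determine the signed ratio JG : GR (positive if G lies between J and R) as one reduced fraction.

Set V = (0, 0), T = (1, 0), W = (0, 1); any affine frame gives the same invariant.
1. G is the centroid of triangle TWV ⇒ G = (1/3, 1/3)
2. J lies on line TG with TJ:JG = -2:1 ⇒ J = (-1/3, 2/3)
line JG meets WV at R = (0, 1/2)
G = J + t·(R−J) with t = 2, so JG:GR = 2:-1

JG:GR = -2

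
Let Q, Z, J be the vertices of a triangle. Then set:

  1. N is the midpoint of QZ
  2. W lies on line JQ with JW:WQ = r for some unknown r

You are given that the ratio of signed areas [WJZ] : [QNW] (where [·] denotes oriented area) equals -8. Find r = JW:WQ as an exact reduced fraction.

Assign Q = (0, 0), Z = (1, 0), J = (0, 1) — the answer is frame-independent, so this choice is without loss of generality.
1. N is the midpoint of QZ ⇒ N = (1/2, 0)
2. With JW:WQ = r, write λ = r/(r+1) so W = J + λ·(Q−J); W is affine-linear in λ
Every point depending on W is an affine combination of W and λ-independent points, so each such coordinate is linear in λ; the λ² term in each signed area is a multiple of (Q−J)×(Q−J) = 0, so 2·[WJZ] and 2·[QNW] are each linear in λ. Evaluating at λ=0 and λ=1:
  2·[WJZ] = −λ,   2·[QNW] = -1/2·λ + 1/2
So [WJZ]:[QNW] = (−λ) / (-1/2·λ + 1/2). Setting this equal to -8:
  −λ = -8·(-1/2·λ + 1/2)  ⇒  λ = 4/5
Then r = λ/(1−λ) = (4/5)/(1/5) = 4. Check: with r = 4, W = (0, 1/5) and [WJZ]:[QNW] = -8 as required.

r = 4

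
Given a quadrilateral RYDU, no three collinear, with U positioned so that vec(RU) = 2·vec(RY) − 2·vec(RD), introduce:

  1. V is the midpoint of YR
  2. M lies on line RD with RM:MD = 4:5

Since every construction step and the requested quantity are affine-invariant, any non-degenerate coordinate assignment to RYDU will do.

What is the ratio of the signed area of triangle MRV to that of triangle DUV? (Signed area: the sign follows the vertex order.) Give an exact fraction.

Work in coordinates with R = (0, 0), Y = (1, 0), D = (0, 1), U = (2, -2).
1. V is the midpoint of YR ⇒ V = (1/2, 0)
2. M lies on line RD with RM:MD = 4:5 ⇒ M = (0, 4/9)
2·[MRV] = 2/9, 2·[DUV] = -1/2
[MRV]:[DUV] = 2/9:-1/2 = -4/9

[MRV]:[DUV] = -4/9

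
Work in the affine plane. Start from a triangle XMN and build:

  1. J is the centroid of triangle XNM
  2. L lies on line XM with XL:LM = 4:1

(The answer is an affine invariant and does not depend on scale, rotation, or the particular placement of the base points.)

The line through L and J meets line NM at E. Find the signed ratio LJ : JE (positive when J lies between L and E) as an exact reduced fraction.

Work in coordinates with X = (0, 0), M = (1, 0), N = (0, 1).
1. J is the centroid of triangle XNM ⇒ J = (1/3, 1/3)
2. L lies on line XM with XL:LM = 4:1 ⇒ L = (4/5, 0)
line LJ meets NM at E = (3/2, -1/2)
J = L + t·(E−L) with t = -2/3, so LJ:JE = -2/3:5/3

LJ:JE = -2/5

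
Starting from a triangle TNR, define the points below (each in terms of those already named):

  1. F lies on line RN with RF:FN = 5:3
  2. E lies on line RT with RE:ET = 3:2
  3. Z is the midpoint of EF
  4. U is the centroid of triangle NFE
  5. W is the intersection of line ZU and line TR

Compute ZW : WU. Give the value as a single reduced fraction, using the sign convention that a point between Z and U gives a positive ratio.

ZW:WU = -15/26

Work in coordinates with T = (0, 0), N = (1, 0), R = (0, 1).
1. F lies on line RN with RF:FN = 5:3 ⇒ F = (5/8, 3/8)
2. E lies on line RT with RE:ET = 3:2 ⇒ E = (0, 2/5)
3. Z is the midpoint of EF ⇒ Z = (5/16, 31/80)
4. U is the centroid of triangle NFE ⇒ U = (13/24, 31/120)
5. W is the intersection of line ZU and line TR ⇒ W = (0, 31/55)
W = Z + t·(U−Z) with t = -15/11, so ZW:WU = t:(1−t) = -15/11:26/11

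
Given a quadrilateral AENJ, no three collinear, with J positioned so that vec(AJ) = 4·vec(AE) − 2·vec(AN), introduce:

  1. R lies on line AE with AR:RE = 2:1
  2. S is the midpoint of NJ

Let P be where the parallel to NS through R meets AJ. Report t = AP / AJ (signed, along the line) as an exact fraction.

Choose coordinates A = (0, 0), E = (1, 0), N = (0, 1), J = (4, -2).
1. R lies on line AE with AR:RE = 2:1 ⇒ R = (2/3, 0)
2. S is the midpoint of NJ ⇒ S = (2, -1/2)
through R parallel to NS: direction (2, -3/2); meets AJ at P = (2, -1)
P = A + t·(J−A) with t = 1/2

t = 1/2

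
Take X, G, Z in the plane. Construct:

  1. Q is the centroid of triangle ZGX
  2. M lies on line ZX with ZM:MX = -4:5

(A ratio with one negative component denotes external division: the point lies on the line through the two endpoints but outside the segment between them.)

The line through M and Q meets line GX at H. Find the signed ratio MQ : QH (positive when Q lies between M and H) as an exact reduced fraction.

MQ:QH = 14

Assign X = (0, 0), G = (1, 0), Z = (0, 1) — the answer is frame-independent, so this choice is without loss of generality.
1. Q is the centroid of triangle ZGX ⇒ Q = (1/3, 1/3)
2. M lies on line ZX with ZM:MX = -4:5 ⇒ M = (0, 5)
line MQ meets GX at H = (5/14, 0)
Q = M + t·(H−M) with t = 14/15, so MQ:QH = 14/15:1/15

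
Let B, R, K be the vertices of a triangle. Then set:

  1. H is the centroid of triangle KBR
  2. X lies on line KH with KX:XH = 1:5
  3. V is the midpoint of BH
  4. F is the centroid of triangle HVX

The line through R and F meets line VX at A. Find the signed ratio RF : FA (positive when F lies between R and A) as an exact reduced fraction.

Assign B = (0, 0), R = (1, 0), K = (0, 1) — the answer is frame-independent, so this choice is without loss of generality.
1. H is the centroid of triangle KBR ⇒ H = (1/3, 1/3)
2. X lies on line KH with KX:XH = 1:5 ⇒ X = (1/18, 8/9)
3. V is the midpoint of BH ⇒ V = (1/6, 1/6)
4. F is the centroid of triangle HVX ⇒ F = (5/27, 25/54)
line RF meets VX at A = (10/87, 175/348)
F = R + t·(A−R) with t = 58/63, so RF:FA = 58/63:5/63

RF:FA = 58/5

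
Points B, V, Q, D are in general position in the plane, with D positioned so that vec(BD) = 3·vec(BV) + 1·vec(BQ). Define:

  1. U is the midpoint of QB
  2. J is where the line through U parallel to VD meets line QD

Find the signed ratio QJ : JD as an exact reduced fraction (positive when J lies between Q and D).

QJ:JD = 1/2

Set B = (0, 0), V = (1, 0), Q = (0, 1), D = (3, 1); any affine frame gives the same invariant.
1. U is the midpoint of QB ⇒ U = (0, 1/2)
2. J is where the line through U parallel to VD meets line QD ⇒ J = (1, 1)
J = Q + t·(D−Q) with t = 1/3, so QJ:JD = t:(1−t) = 1/3:2/3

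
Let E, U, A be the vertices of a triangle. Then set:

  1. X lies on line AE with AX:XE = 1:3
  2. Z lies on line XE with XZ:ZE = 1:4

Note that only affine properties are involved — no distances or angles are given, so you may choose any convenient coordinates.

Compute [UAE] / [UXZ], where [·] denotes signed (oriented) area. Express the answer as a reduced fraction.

Set E = (0, 0), U = (1, 0), A = (0, 1); any affine frame gives the same invariant.
1. X lies on line AE with AX:XE = 1:3 ⇒ X = (0, 3/4)
2. Z lies on line XE with XZ:ZE = 1:4 ⇒ Z = (0, 3/5)
2·[UAE] = 1, 2·[UXZ] = 3/20
[UAE]:[UXZ] = 1:3/20 = 20/3

[UAE]:[UXZ] = 20/3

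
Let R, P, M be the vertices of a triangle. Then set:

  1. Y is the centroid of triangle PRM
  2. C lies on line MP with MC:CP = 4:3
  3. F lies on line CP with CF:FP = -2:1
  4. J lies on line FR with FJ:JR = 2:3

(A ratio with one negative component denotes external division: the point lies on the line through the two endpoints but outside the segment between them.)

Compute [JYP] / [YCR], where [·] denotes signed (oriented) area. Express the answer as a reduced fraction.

Work in coordinates with R = (0, 0), P = (1, 0), M = (0, 1).
1. Y is the centroid of triangle PRM ⇒ Y = (1/3, 1/3)
2. C lies on line MP with MC:CP = 4:3 ⇒ C = (4/7, 3/7)
3. F lies on line CP with CF:FP = -2:1 ⇒ F = (10/7, -3/7)
4. J lies on line FR with FJ:JR = 2:3 ⇒ J = (6/7, -9/35)
2·[JYP] = -23/105, 2·[YCR] = -1/21
[JYP]:[YCR] = -23/105:-1/21 = 23/5

[JYP]:[YCR] = 23/5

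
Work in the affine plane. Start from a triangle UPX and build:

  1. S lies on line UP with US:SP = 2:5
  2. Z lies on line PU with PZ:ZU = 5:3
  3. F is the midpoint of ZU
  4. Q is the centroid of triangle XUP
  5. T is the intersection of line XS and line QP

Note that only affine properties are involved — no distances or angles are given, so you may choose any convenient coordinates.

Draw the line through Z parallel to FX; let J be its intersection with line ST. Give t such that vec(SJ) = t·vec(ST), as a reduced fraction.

t = -24/11

Assign U = (0, 0), P = (1, 0), X = (0, 1) — the answer is frame-independent, so this choice is without loss of generality.
1. S lies on line UP with US:SP = 2:5 ⇒ S = (2/7, 0)
2. Z lies on line PU with PZ:ZU = 5:3 ⇒ Z = (3/8, 0)
3. F is the midpoint of ZU ⇒ F = (3/16, 0)
4. Q is the centroid of triangle XUP ⇒ Q = (1/3, 1/3)
5. T is the intersection of line XS and line QP ⇒ T = (1/6, 5/12)
through Z parallel to FX: direction (-3/16, 1); meets ST at J = (6/11, -10/11)
J = S + t·(T−S) with t = -24/11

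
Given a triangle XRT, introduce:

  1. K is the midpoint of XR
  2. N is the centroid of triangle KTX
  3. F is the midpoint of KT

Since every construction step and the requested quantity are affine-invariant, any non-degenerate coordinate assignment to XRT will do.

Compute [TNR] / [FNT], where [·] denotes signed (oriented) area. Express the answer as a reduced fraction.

Assign X = (0, 0), R = (1, 0), T = (0, 1) — the answer is frame-independent, so this choice is without loss of generality.
1. K is the midpoint of XR ⇒ K = (1/2, 0)
2. N is the centroid of triangle KTX ⇒ N = (1/6, 1/3)
3. F is the midpoint of KT ⇒ F = (1/4, 1/2)
2·[TNR] = 1/2, 2·[FNT] = -1/12
[TNR]:[FNT] = 1/2:-1/12 = -6

[TNR]:[FNT] = -6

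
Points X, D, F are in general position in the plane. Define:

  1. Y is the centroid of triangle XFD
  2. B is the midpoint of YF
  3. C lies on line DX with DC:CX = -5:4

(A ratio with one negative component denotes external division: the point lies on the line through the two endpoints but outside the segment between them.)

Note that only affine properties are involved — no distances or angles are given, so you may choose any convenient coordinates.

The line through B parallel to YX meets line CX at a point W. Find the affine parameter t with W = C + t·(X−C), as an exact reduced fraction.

Assign X = (0, 0), D = (1, 0), F = (0, 1) — the answer is frame-independent, so this choice is without loss of generality.
1. Y is the centroid of triangle XFD ⇒ Y = (1/3, 1/3)
2. B is the midpoint of YF ⇒ B = (1/6, 2/3)
3. C lies on line DX with DC:CX = -5:4 ⇒ C = (-4, 0)
through B parallel to YX: direction (-1/3, -1/3); meets CX at W = (-1/2, 0)
W = C + t·(X−C) with t = 7/8

t = 7/8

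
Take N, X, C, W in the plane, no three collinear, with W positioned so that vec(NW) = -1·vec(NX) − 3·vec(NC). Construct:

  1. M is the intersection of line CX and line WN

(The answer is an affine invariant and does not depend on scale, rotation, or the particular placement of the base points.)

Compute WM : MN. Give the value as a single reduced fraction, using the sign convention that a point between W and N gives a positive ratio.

WM:MN = -5

Work in coordinates with N = (0, 0), X = (1, 0), C = (0, 1), W = (-1, -3).
1. M is the intersection of line CX and line WN ⇒ M = (1/4, 3/4)
M = W + t·(N−W) with t = 5/4, so WM:MN = t:(1−t) = 5/4:-1/4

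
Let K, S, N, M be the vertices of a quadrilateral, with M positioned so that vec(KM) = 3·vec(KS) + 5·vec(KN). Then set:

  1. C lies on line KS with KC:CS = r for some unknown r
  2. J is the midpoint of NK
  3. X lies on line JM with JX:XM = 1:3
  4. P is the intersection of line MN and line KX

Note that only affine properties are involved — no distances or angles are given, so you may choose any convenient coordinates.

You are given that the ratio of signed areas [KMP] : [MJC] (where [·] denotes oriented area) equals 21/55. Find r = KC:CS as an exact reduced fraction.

Assign K = (0, 0), S = (1, 0), N = (0, 1), M = (3, 5) — the answer is frame-independent, so this choice is without loss of generality.
1. With KC:CS = r, write λ = r/(r+1) so C = K + λ·(S−K); C is affine-linear in λ
2. J is the midpoint of NK ⇒ J = (0, 1/2)
3. X lies on line JM with JX:XM = 1:3 ⇒ X = (3/4, 13/8)
4. P is the intersection of line MN and line KX ⇒ P = (6/5, 13/5)
Every point depending on C is an affine combination of C and λ-independent points, so each such coordinate is linear in λ; the λ² term in each signed area is a multiple of (S−K)×(S−K) = 0, so 2·[KMP] and 2·[MJC] are each linear in λ. Evaluating at λ=0 and λ=1:
  2·[KMP] = 9/5,   2·[MJC] = 9/2·λ + 3/2
So [KMP]:[MJC] = (9/5) / (9/2·λ + 3/2). Setting this equal to 21/55:
  9/5 = 21/55·(9/2·λ + 3/2)  ⇒  λ = 5/7
Then r = λ/(1−λ) = (5/7)/(2/7) = 5/2. Check: with r = 5/2, C = (5/7, 0) and [KMP]:[MJC] = 21/55 as required.

r = 5/2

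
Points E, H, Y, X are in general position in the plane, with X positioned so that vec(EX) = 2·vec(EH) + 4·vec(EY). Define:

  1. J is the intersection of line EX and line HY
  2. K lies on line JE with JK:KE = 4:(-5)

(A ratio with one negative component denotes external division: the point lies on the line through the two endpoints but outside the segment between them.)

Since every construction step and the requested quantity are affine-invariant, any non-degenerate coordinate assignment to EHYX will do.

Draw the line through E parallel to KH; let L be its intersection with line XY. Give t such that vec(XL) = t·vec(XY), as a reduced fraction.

Set E = (0, 0), H = (1, 0), Y = (0, 1), X = (2, 4); any affine frame gives the same invariant.
1. J is the intersection of line EX and line HY ⇒ J = (1/3, 2/3)
2. K lies on line JE with JK:KE = 4:(-5) ⇒ K = (5/3, 10/3)
through E parallel to KH: direction (-2/3, -10/3); meets XY at L = (2/7, 10/7)
L = X + t·(Y−X) with t = 6/7

t = 6/7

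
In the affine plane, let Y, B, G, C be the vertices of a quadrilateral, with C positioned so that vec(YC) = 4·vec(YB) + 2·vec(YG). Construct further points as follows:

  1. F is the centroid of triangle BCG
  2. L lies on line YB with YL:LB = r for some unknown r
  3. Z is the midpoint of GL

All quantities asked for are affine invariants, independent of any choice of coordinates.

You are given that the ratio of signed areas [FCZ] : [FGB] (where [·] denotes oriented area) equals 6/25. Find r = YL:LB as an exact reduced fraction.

r = 1/4

Work in coordinates with Y = (0, 0), B = (1, 0), G = (0, 1), C = (4, 2).
1. F is the centroid of triangle BCG ⇒ F = (5/3, 1)
2. With YL:LB = r, write λ = r/(r+1) so L = Y + λ·(B−Y); L is affine-linear in λ
3. Z is the midpoint of GL ⇒ Z is an affine combination of earlier points and hence also affine-linear in λ
Every point depending on L is an affine combination of L and λ-independent points, so each such coordinate is linear in λ; the λ² term in each signed area is a multiple of (B−Y)×(B−Y) = 0, so 2·[FCZ] and 2·[FGB] are each linear in λ. Evaluating at λ=0 and λ=1:
  2·[FCZ] = -1/2·λ + 1/2,   2·[FGB] = 5/3
So [FCZ]:[FGB] = (-1/2·λ + 1/2) / (5/3). Setting this equal to 6/25:
  -1/2·λ + 1/2 = 6/25·(5/3)  ⇒  λ = 1/5
Then r = λ/(1−λ) = (1/5)/(4/5) = 1/4. Check: with r = 1/4, L = (1/5, 0) and [FCZ]:[FGB] = 6/25 as required.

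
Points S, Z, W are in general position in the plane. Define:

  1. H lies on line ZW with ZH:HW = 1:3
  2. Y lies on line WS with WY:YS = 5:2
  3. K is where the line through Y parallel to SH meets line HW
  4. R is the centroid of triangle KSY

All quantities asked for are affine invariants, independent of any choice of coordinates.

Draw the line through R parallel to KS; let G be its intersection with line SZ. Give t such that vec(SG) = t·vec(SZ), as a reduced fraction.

Work in coordinates with S = (0, 0), Z = (1, 0), W = (0, 1).
1. H lies on line ZW with ZH:HW = 1:3 ⇒ H = (3/4, 1/4)
2. Y lies on line WS with WY:YS = 5:2 ⇒ Y = (0, 2/7)
3. K is where the line through Y parallel to SH meets line HW ⇒ K = (15/28, 13/28)
4. R is the centroid of triangle KSY ⇒ R = (5/28, 1/4)
through R parallel to KS: direction (-15/28, -13/28); meets SZ at G = (-10/91, 0)
G = S + t·(Z−S) with t = -10/91

t = -10/91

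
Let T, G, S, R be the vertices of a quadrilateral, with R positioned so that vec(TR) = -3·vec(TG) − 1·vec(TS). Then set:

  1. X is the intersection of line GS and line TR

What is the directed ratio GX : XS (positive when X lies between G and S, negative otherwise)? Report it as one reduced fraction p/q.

GX:XS = 1/3

Work in coordinates with T = (0, 0), G = (1, 0), S = (0, 1), R = (-3, -1).
1. X is the intersection of line GS and line TR ⇒ X = (3/4, 1/4)
X = G + t·(S−G) with t = 1/4, so GX:XS = t:(1−t) = 1/4:3/4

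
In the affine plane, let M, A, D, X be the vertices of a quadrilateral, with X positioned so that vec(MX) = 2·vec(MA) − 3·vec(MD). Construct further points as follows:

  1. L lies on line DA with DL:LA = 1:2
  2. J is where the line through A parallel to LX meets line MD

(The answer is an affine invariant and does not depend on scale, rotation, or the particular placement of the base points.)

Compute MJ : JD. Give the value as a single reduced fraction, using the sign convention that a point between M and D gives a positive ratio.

Work in coordinates with M = (0, 0), A = (1, 0), D = (0, 1), X = (2, -3).
1. L lies on line DA with DL:LA = 1:2 ⇒ L = (1/3, 2/3)
2. J is where the line through A parallel to LX meets line MD ⇒ J = (0, 11/5)
J = M + t·(D−M) with t = 11/5, so MJ:JD = t:(1−t) = 11/5:-6/5

MJ:JD = -11/6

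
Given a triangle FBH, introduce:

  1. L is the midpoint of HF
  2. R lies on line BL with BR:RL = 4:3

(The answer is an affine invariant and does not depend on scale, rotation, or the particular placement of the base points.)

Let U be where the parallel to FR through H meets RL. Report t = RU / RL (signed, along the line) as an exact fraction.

t = 2

Choose coordinates F = (0, 0), B = (1, 0), H = (0, 1).
1. L is the midpoint of HF ⇒ L = (0, 1/2)
2. R lies on line BL with BR:RL = 4:3 ⇒ R = (3/7, 2/7)
through H parallel to FR: direction (3/7, 2/7); meets RL at U = (-3/7, 5/7)
U = R + t·(L−R) with t = 2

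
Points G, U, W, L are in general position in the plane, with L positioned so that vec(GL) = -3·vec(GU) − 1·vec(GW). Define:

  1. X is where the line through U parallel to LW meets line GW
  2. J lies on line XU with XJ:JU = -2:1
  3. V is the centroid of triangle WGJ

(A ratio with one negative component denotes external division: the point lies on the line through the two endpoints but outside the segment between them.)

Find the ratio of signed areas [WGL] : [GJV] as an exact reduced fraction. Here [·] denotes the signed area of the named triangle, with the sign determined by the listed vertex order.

[WGL]:[GJV] = -9/2

Assign G = (0, 0), U = (1, 0), W = (0, 1), L = (-3, -1) — the answer is frame-independent, so this choice is without loss of generality.
1. X is where the line through U parallel to LW meets line GW ⇒ X = (0, -2/3)
2. J lies on line XU with XJ:JU = -2:1 ⇒ J = (2, 2/3)
3. V is the centroid of triangle WGJ ⇒ V = (2/3, 5/9)
2·[WGL] = -3, 2·[GJV] = 2/3
[WGL]:[GJV] = -3:2/3 = -9/2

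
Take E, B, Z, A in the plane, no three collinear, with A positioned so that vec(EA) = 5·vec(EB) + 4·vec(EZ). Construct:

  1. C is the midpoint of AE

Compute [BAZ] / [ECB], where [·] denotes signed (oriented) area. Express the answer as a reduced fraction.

Assign E = (0, 0), B = (1, 0), Z = (0, 1), A = (5, 4) — the answer is frame-independent, so this choice is without loss of generality.
1. C is the midpoint of AE ⇒ C = (5/2, 2)
2·[BAZ] = 8, 2·[ECB] = -2
[BAZ]:[ECB] = 8:-2 = -4

[BAZ]:[ECB] = -4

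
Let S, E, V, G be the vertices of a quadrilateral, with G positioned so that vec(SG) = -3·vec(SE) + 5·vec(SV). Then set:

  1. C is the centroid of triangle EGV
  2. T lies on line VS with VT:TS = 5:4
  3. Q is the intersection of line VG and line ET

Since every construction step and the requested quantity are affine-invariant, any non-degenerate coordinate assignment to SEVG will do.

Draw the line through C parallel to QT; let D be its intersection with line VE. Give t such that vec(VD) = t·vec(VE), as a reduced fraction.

t = -19/15

Set S = (0, 0), E = (1, 0), V = (0, 1), G = (-3, 5); any affine frame gives the same invariant.
1. C is the centroid of triangle EGV ⇒ C = (-2/3, 2)
2. T lies on line VS with VT:TS = 5:4 ⇒ T = (0, 4/9)
3. Q is the intersection of line VG and line ET ⇒ Q = (5/8, 1/6)
through C parallel to QT: direction (-5/8, 5/18); meets VE at D = (-19/15, 34/15)
D = V + t·(E−V) with t = -19/15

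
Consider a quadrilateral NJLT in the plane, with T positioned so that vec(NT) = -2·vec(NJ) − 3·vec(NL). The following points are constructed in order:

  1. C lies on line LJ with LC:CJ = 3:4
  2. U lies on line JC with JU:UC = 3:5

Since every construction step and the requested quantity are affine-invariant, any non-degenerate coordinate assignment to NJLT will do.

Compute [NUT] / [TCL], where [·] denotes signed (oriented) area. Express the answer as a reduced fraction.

Set N = (0, 0), J = (1, 0), L = (0, 1), T = (-2, -3); any affine frame gives the same invariant.
1. C lies on line LJ with LC:CJ = 3:4 ⇒ C = (3/7, 4/7)
2. U lies on line JC with JU:UC = 3:5 ⇒ U = (11/14, 3/14)
2·[NUT] = -27/14, 2·[TCL] = 18/7
[NUT]:[TCL] = -27/14:18/7 = -3/4

[NUT]:[TCL] = -3/4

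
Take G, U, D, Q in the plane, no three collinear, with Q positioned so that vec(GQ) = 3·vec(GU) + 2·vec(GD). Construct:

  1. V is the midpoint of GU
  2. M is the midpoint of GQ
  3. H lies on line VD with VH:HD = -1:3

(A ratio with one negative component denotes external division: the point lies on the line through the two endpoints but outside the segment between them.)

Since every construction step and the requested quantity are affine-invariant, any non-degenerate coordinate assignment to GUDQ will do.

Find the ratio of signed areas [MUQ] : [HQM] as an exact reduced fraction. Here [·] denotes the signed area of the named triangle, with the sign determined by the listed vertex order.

Choose coordinates G = (0, 0), U = (1, 0), D = (0, 1), Q = (3, 2).
1. V is the midpoint of GU ⇒ V = (1/2, 0)
2. M is the midpoint of GQ ⇒ M = (3/2, 1)
3. H lies on line VD with VH:HD = -1:3 ⇒ H = (3/4, -1/2)
2·[MUQ] = 1, 2·[HQM] = 3/2
[MUQ]:[HQM] = 1:3/2 = 2/3

[MUQ]:[HQM] = 2/3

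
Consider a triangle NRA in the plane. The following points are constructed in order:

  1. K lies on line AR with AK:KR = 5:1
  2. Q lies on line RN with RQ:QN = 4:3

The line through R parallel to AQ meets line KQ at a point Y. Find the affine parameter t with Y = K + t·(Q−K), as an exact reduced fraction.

t = -1/5

Work in coordinates with N = (0, 0), R = (1, 0), A = (0, 1).
1. K lies on line AR with AK:KR = 5:1 ⇒ K = (5/6, 1/6)
2. Q lies on line RN with RQ:QN = 4:3 ⇒ Q = (3/7, 0)
through R parallel to AQ: direction (3/7, -1); meets KQ at Y = (32/35, 1/5)
Y = K + t·(Q−K) with t = -1/5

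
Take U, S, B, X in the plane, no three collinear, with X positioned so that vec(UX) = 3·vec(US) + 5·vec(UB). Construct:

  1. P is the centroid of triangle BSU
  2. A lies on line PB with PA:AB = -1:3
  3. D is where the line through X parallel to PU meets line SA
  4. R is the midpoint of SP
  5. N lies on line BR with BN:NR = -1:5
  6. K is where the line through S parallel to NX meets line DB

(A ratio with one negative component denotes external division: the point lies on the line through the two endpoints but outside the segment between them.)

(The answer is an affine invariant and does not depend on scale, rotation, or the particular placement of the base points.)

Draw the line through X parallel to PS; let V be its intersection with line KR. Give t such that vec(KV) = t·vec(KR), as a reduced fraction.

t = -83/129

Assign U = (0, 0), S = (1, 0), B = (0, 1), X = (3, 5) — the answer is frame-independent, so this choice is without loss of generality.
1. P is the centroid of triangle BSU ⇒ P = (1/3, 1/3)
2. A lies on line PB with PA:AB = -1:3 ⇒ A = (1/2, 0)
3. D is where the line through X parallel to PU meets line SA ⇒ D = (-2, 0)
4. R is the midpoint of SP ⇒ R = (2/3, 1/6)
5. N lies on line BR with BN:NR = -1:5 ⇒ N = (-1/6, 29/24)
6. K is where the line through S parallel to NX meets line DB ⇒ K = (167/53, 273/106)
through X parallel to PS: direction (2/3, -1/3); meets KR at V = (1838/387, 3193/774)
V = K + t·(R−K) with t = -83/129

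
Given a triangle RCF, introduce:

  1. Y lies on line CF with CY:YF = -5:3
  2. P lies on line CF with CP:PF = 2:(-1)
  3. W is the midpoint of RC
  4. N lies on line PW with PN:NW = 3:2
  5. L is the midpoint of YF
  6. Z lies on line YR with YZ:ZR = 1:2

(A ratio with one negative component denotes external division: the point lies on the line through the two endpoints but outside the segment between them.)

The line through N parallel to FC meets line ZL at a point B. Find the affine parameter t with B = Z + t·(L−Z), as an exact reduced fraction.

Set R = (0, 0), C = (1, 0), F = (0, 1); any affine frame gives the same invariant.
1. Y lies on line CF with CY:YF = -5:3 ⇒ Y = (-3/2, 5/2)
2. P lies on line CF with CP:PF = 2:(-1) ⇒ P = (-1, 2)
3. W is the midpoint of RC ⇒ W = (1/2, 0)
4. N lies on line PW with PN:NW = 3:2 ⇒ N = (-1/10, 4/5)
5. L is the midpoint of YF ⇒ L = (-3/4, 7/4)
6. Z lies on line YR with YZ:ZR = 1:2 ⇒ Z = (-1, 5/3)
through N parallel to FC: direction (1, -1); meets ZL at B = (-39/40, 67/40)
B = Z + t·(L−Z) with t = 1/10

t = 1/10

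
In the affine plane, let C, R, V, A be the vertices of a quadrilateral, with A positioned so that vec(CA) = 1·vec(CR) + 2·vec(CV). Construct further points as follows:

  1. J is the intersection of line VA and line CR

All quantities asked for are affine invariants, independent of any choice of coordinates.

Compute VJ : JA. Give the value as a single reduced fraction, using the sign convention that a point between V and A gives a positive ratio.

Set C = (0, 0), R = (1, 0), V = (0, 1), A = (1, 2); any affine frame gives the same invariant.
1. J is the intersection of line VA and line CR ⇒ J = (-1, 0)
J = V + t·(A−V) with t = -1, so VJ:JA = t:(1−t) = -1:2

VJ:JA = -1/2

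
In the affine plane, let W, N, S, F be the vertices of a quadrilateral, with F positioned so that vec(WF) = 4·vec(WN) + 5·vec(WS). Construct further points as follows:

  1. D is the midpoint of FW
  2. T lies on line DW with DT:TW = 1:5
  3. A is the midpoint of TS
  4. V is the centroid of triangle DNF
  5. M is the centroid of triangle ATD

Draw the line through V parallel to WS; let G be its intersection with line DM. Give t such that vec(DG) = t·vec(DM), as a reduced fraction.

t = -2/3

Work in coordinates with W = (0, 0), N = (1, 0), S = (0, 1), F = (4, 5).
1. D is the midpoint of FW ⇒ D = (2, 5/2)
2. T lies on line DW with DT:TW = 1:5 ⇒ T = (5/3, 25/12)
3. A is the midpoint of TS ⇒ A = (5/6, 37/24)
4. V is the centroid of triangle DNF ⇒ V = (7/3, 5/2)
5. M is the centroid of triangle ATD ⇒ M = (3/2, 49/24)
through V parallel to WS: direction (0, 1); meets DM at G = (7/3, 101/36)
G = D + t·(M−D) with t = -2/3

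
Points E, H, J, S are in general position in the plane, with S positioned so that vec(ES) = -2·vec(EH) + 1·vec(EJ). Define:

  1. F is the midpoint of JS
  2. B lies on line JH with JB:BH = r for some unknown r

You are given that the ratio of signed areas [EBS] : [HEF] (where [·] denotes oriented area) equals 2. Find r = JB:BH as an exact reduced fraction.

r = -4/3

Set E = (0, 0), H = (1, 0), J = (0, 1), S = (-2, 1); any affine frame gives the same invariant.
1. F is the midpoint of JS ⇒ F = (-1, 1)
2. With JB:BH = r, write λ = r/(r+1) so B = J + λ·(H−J); B is affine-linear in λ
Every point depending on B is an affine combination of B and λ-independent points, so each such coordinate is linear in λ; the λ² term in each signed area is a multiple of (H−J)×(H−J) = 0, so 2·[EBS] and 2·[HEF] are each linear in λ. Evaluating at λ=0 and λ=1:
  2·[EBS] = −λ + 2,   2·[HEF] = -1
So [EBS]:[HEF] = (−λ + 2) / (-1). Setting this equal to 2:
  −λ + 2 = 2·(-1)  ⇒  λ = 4
Then r = λ/(1−λ) = (4)/(-3) = -4/3. Check: with r = -4/3, B = (4, -3) and [EBS]:[HEF] = 2 as required.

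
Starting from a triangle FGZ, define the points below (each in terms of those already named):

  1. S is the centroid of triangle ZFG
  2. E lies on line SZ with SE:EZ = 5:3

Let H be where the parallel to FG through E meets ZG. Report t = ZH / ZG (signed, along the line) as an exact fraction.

Assign F = (0, 0), G = (1, 0), Z = (0, 1) — the answer is frame-independent, so this choice is without loss of generality.
1. S is the centroid of triangle ZFG ⇒ S = (1/3, 1/3)
2. E lies on line SZ with SE:EZ = 5:3 ⇒ E = (1/8, 3/4)
through E parallel to FG: direction (1, 0); meets ZG at H = (1/4, 3/4)
H = Z + t·(G−Z) with t = 1/4

t = 1/4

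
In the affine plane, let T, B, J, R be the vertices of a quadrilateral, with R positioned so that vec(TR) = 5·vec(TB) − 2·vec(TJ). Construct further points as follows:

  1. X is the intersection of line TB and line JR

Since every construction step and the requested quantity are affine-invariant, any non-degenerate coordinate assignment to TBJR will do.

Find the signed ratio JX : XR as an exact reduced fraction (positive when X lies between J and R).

JX:XR = 1/2

Choose coordinates T = (0, 0), B = (1, 0), J = (0, 1), R = (5, -2).
1. X is the intersection of line TB and line JR ⇒ X = (5/3, 0)
X = J + t·(R−J) with t = 1/3, so JX:XR = t:(1−t) = 1/3:2/3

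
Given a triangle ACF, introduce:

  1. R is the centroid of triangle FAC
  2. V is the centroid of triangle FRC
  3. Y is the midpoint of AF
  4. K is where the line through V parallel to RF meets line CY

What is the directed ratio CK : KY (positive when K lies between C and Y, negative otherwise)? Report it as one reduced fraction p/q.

Choose coordinates A = (0, 0), C = (1, 0), F = (0, 1).
1. R is the centroid of triangle FAC ⇒ R = (1/3, 1/3)
2. V is the centroid of triangle FRC ⇒ V = (4/9, 4/9)
3. Y is the midpoint of AF ⇒ Y = (0, 1/2)
4. K is where the line through V parallel to RF meets line CY ⇒ K = (5/9, 2/9)
K = C + t·(Y−C) with t = 4/9, so CK:KY = t:(1−t) = 4/9:5/9

CK:KY = 4/5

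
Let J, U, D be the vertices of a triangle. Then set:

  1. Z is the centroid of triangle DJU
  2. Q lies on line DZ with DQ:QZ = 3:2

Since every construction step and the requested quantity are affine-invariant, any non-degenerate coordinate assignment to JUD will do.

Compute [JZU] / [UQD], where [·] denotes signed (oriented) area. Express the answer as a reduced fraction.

Work in coordinates with J = (0, 0), U = (1, 0), D = (0, 1).
1. Z is the centroid of triangle DJU ⇒ Z = (1/3, 1/3)
2. Q lies on line DZ with DQ:QZ = 3:2 ⇒ Q = (1/5, 3/5)
2·[JZU] = -1/3, 2·[UQD] = -1/5
[JZU]:[UQD] = -1/3:-1/5 = 5/3

[JZU]:[UQD] = 5/3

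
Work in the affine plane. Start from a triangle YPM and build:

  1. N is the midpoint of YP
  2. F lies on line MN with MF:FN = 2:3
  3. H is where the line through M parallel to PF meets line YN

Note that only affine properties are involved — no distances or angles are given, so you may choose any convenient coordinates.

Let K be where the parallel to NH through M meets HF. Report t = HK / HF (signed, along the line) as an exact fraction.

t = 5/3

Assign Y = (0, 0), P = (1, 0), M = (0, 1) — the answer is frame-independent, so this choice is without loss of generality.
1. N is the midpoint of YP ⇒ N = (1/2, 0)
2. F lies on line MN with MF:FN = 2:3 ⇒ F = (1/5, 3/5)
3. H is where the line through M parallel to PF meets line YN ⇒ H = (4/3, 0)
through M parallel to NH: direction (5/6, 0); meets HF at K = (-5/9, 1)
K = H + t·(F−H) with t = 5/3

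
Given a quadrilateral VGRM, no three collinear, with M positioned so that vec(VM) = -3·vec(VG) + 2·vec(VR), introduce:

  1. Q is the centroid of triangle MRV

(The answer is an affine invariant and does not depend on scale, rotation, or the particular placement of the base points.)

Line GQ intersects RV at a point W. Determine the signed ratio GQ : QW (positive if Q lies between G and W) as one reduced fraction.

GQ:QW = -2

Set V = (0, 0), G = (1, 0), R = (0, 1), M = (-3, 2); any affine frame gives the same invariant.
1. Q is the centroid of triangle MRV ⇒ Q = (-1, 1)
line GQ meets RV at W = (0, 1/2)
Q = G + t·(W−G) with t = 2, so GQ:QW = 2:-1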